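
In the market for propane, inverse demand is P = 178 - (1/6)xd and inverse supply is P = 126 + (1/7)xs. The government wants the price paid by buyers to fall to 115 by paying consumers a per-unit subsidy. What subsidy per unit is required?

Required subsidy s = 65 per unit

At a buyer price of 115, quantity demanded is 1068 − 6·115 = 378.
Sellers supply 378 only when they receive Ps = 126 + (1/7)·378 = 180.
s = Ps − Pb = 180 − 115 = 65.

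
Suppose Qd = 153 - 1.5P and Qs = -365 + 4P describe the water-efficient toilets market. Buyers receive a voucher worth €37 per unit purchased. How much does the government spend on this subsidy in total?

Government cost = 21201/11

Pre-subsidy: 153 - 1.5P = -365 + 4P gives P* = 1036/11, Q* = 129/11.
With the rebate, buyers effectively pay Pb = Ps − 37, where Ps is the price sellers receive.
Demand in terms of Ps becomes Qd = 153 − 1.5(Ps − 37) = 208.5 - 1.5Ps. Setting this equal to supply: 208.5 - 1.5Ps = -365 + 4Ps, so Ps = 1147/11.
Buyers pay Pb = 1147/11 − 37 = 740/11; Q' = -365 + 4·(1147/11) = 573/11.
Government outlay = subsidy × quantity = 37 × 573/11 = 21201/11.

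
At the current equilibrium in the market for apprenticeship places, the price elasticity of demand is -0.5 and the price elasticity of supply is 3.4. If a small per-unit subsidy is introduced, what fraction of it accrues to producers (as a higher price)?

For a small subsidy around the equilibrium, the benefit split depends on the relative slopes, which at a point are proportional to the elasticities.
Buyer share = εs/(εs + |εd|) = 3.4/(3.4 + 0.5) = 34/39; seller share = |εd|/(εs + |εd|) = 5/39.
So producers capture 5/39 of the subsidy.

Producer share = 5/39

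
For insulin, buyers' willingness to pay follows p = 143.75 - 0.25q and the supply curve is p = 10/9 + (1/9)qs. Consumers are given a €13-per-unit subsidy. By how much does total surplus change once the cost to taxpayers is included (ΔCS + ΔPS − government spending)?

Net change in total surplus = -€234

Pre-subsidy: 143.75 - 0.25q = 10/9 + (1/9)q gives q* = 395 and p* = 45.
With the rebate, buyers effectively pay pb = ps − 13, where ps is the price sellers receive.
On the curves, pb = 143.75 - 0.25q and ps = 10/9 + (1/9)q; the wedge ps − pb = 13 gives 10/9 + (1/9)q − (143.75 - 0.25q) = 13, so q' = 431.
Then pb = 143.75 − 0.25·431 = 36 and ps = 10/9 + (1/9)·431 = 49.
ΔCS = ½(395 + 431)(45 − 36) = 3717; ΔPS = ½(395 + 431)(49 − 45) = 1652.
Government spending = 13 × 431 = 5603.
Net change = 3717 + 1652 − 5603 = -234. The loss equals the DWL triangle ½·13·36.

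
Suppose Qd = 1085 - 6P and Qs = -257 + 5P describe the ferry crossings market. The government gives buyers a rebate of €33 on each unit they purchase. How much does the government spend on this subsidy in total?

Government cost = €14619

Pre-subsidy: 1085 - 6P = -257 + 5P gives P* = 122, Q* = 353.
With the rebate, buyers effectively pay Pb = Ps − 33, where Ps is the price sellers receive.
Demand in terms of Ps becomes Qd = 1085 − 6(Ps − 33) = 1283 - 6Ps. Setting this equal to supply: 1283 - 6Ps = -257 + 5Ps, so Ps = 140.
Buyers pay Pb = 140 − 33 = 107; Q' = -257 + 5·140 = 443.
Government outlay = subsidy × quantity = 33 × 443 = 14619.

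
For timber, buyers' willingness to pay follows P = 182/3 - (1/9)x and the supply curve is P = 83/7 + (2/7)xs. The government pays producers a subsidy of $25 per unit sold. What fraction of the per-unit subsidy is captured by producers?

Producer share = 0.72

Pre-subsidy: 182/3 - (1/9)x = 83/7 + (2/7)x gives x* = 123 and P* = 47.
With the subsidy, sellers receive Ps = Pb + 25 for each unit, where Pb is the price buyers pay.
On the curves, Pb = 182/3 - (1/9)x and Ps = 83/7 + (2/7)x; the wedge Ps − Pb = 25 gives 83/7 + (2/7)x − (182/3 - (1/9)x) = 25, so x' = 186.
Then Pb = 182/3 − (1/9)·186 = 40 and Ps = 83/7 + (2/7)·186 = 65.
Buyers' price falls by P* − Pb = 47 − 40 = 7; sellers' price rises by Ps − P* = 65 − 47 = 18.
So producers capture 18/25 = 0.72 of each unit of subsidy.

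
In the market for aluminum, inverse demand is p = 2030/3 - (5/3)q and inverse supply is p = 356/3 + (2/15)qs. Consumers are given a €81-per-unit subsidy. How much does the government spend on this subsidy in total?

Pre-subsidy: 2030/3 - (5/3)q = 356/3 + (2/15)q gives q* = 310 and p* = 160.
With the rebate, buyers effectively pay pb = ps − 81, where ps is the price sellers receive.
On the curves, pb = 2030/3 - (5/3)q and ps = 356/3 + (2/15)q; the wedge ps − pb = 81 gives 356/3 + (2/15)q − (2030/3 - (5/3)q) = 81, so q' = 355.
Then pb = 2030/3 − (5/3)·355 = 85 and ps = 356/3 + (2/15)·355 = 166.
Government outlay = subsidy × quantity = 81 × 355 = 28755.

Government cost = €28755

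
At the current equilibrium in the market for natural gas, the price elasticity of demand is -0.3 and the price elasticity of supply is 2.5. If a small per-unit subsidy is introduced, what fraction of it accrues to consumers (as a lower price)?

For a small subsidy around the equilibrium, the benefit split depends on the relative slopes, which at a point are proportional to the elasticities.
Buyer share = εs/(εs + |εd|) = 2.5/(2.5 + 0.3) = 25/28; seller share = |εd|/(εs + |εd|) = 3/28.

Consumer share = 25/28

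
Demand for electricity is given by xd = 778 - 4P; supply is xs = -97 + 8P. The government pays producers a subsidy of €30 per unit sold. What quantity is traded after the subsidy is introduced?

Pre-subsidy: 778 - 4P = -97 + 8P gives P* = 875/12, x* = 1459/3.
With the subsidy, sellers receive Ps = Pb + 30 for each unit, where Pb is the price buyers pay.
Supply in terms of Pb becomes xs = -97 + 8(Pb + 30) = 143 + 8Pb. Setting this equal to demand: 778 - 4Pb = 143 + 8Pb, so Pb = 635/12.
Sellers receive Ps = 635/12 + 30 = 995/12; x' = 778 − 4·(635/12) = 1699/3.

x' = 1699/3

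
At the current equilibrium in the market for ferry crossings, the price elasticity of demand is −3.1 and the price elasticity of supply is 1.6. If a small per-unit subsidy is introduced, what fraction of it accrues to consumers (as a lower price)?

Consumer share = 16/47

For a small subsidy around the equilibrium, the benefit split depends on the relative slopes, which at a point are proportional to the elasticities.
Buyer share = εs/(εs + |εd|) = 1.6/(1.6 + 3.1) = 16/47; seller share = |εd|/(εs + |εd|) = 31/47.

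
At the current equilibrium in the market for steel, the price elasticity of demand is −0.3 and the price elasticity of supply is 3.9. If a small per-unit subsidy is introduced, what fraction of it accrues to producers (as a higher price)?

For a small subsidy around the equilibrium, the benefit split depends on the relative slopes, which at a point are proportional to the elasticities.
Buyer share = εs/(εs + |εd|) = 3.9/(3.9 + 0.3) = 13/14; seller share = |εd|/(εs + |εd|) = 1/14.
So producers capture 1/14 of the subsidy.

Producer share = 1/14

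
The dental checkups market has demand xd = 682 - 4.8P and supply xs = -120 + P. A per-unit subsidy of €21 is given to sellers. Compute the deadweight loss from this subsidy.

Deadweight loss = 5292/29

Pre-subsidy: 682 - 4.8P = -120 + P gives P* = 4010/29, x* = 530/29.
With the subsidy, sellers receive Ps = Pb + 21 for each unit, where Pb is the price buyers pay.
Supply in terms of Pb becomes xs = -120 + 1(Pb + 21) = -99 + Pb. Setting this equal to demand: 682 - 4.8Pb = -99 + Pb, so Pb = 3905/29.
Sellers receive Ps = 3905/29 + 21 = 4514/29; x' = 682 − 4.8·(3905/29) = 1034/29.
The subsidy expands output by 1034/29 − 530/29 = 504/29 past the efficient level; on those units the gap between marginal cost and willingness to pay runs from 0 up to 21.
DWL = ½ × 21 × 504/29 = 5292/29.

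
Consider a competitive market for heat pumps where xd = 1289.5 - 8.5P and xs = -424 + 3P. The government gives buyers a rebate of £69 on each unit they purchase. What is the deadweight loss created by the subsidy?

Deadweight loss = £5278.5

Pre-subsidy: 1289.5 - 8.5P = -424 + 3P gives P* = 149, x* = 23.
With the rebate, buyers effectively pay Pb = Ps − 69, where Ps is the price sellers receive.
Demand in terms of Ps becomes xd = 1289.5 − 8.5(Ps − 69) = 1876 - 8.5Ps. Setting this equal to supply: 1876 - 8.5Ps = -424 + 3Ps, so Ps = 200.
Buyers pay Pb = 200 − 69 = 131; x' = -424 + 3·200 = 176.
The subsidy expands output by 176 − 23 = 153 past the efficient level; on those units the gap between marginal cost and willingness to pay runs from 0 up to 69.
DWL = ½ × 69 × 153 = 5278.5.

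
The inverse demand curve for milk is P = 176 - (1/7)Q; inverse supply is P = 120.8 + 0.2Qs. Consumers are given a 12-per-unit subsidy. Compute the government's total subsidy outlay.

Government cost = 2352

Pre-subsidy: 176 - (1/7)Q = 120.8 + 0.2Q gives Q* = 161 and P* = 153.
With the rebate, buyers effectively pay Pb = Ps − 12, where Ps is the price sellers receive.
On the curves, Pb = 176 - (1/7)Q and Ps = 120.8 + 0.2Q; the wedge Ps − Pb = 12 gives 120.8 + 0.2Q − (176 - (1/7)Q) = 12, so Q' = 196.
Then Pb = 176 − (1/7)·196 = 148 and Ps = 120.8 + 0.2·196 = 160.
Government outlay = subsidy × quantity = 12 × 196 = 2352.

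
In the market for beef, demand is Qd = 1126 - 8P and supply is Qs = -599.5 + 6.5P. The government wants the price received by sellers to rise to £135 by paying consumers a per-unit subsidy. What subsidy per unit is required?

Required subsidy s = £29 per unit

At a seller price of 135, quantity supplied is -599.5 + 6.5·135 = 278.
Buyers absorb 278 only when they pay Pb with 1126 − 8·Pb = 278, i.e. Pb = 106.
s = Ps − Pb = 135 − 106 = 29.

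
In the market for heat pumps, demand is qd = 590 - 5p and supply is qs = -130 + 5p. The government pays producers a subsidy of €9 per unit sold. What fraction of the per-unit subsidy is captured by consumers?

Consumer share = 0.5

Pre-subsidy: 590 - 5p = -130 + 5p gives p* = 72, q* = 230.
With the subsidy, sellers receive ps = pb + 9 for each unit, where pb is the price buyers pay.
Supply in terms of pb becomes qs = -130 + 5(pb + 9) = -85 + 5pb. Setting this equal to demand: 590 - 5pb = -85 + 5pb, so pb = 67.5.
Sellers receive ps = 67.5 + 9 = 76.5; q' = 590 − 5·67.5 = 252.5.
Buyers' price falls by p* − pb = 72 − 67.5 = 4.5; sellers' price rises by ps − p* = 76.5 − 72 = 4.5.
So consumers capture 4.5/9 = 0.5 of each unit of subsidy.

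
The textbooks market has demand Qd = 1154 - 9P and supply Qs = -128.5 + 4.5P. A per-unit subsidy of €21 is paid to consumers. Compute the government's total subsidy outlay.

Pre-subsidy: 1154 - 9P = -128.5 + 4.5P gives P* = 95, Q* = 299.
With the rebate, buyers effectively pay Pb = Ps − 21, where Ps is the price sellers receive.
Demand in terms of Ps becomes Qd = 1154 − 9(Ps − 21) = 1343 - 9Ps. Setting this equal to supply: 1343 - 9Ps = -128.5 + 4.5Ps, so Ps = 109.
Buyers pay Pb = 109 − 21 = 88; Q' = -128.5 + 4.5·109 = 362.
Government outlay = subsidy × quantity = 21 × 362 = 7602.

Government cost = €7602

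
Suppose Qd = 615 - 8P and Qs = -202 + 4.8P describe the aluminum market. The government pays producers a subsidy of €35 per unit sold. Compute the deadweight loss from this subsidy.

Pre-subsidy: 615 - 8P = -202 + 4.8P gives P* = 63.828125, Q* = 104.375.
With the subsidy, sellers receive Ps = Pb + 35 for each unit, where Pb is the price buyers pay.
Supply in terms of Pb becomes Qs = -202 + 4.8(Pb + 35) = -34 + 4.8Pb. Setting this equal to demand: 615 - 8Pb = -34 + 4.8Pb, so Pb = 50.703125.
Sellers receive Ps = 50.703125 + 35 = 85.703125; Q' = 615 − 8·50.703125 = 209.375.
The subsidy expands output by 209.375 − 104.375 = 105 past the efficient level; on those units the gap between marginal cost and willingness to pay runs from 0 up to 35.
DWL = ½ × 35 × 105 = 1837.5.

Deadweight loss = €1837.5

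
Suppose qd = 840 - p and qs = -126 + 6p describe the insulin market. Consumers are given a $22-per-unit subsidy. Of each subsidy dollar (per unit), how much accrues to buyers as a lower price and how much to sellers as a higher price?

Buyers gain 132/7 per unit; sellers gain 22/7 per unit

Pre-subsidy: 840 - p = -126 + 6p gives p* = 138, q* = 702.
With the rebate, buyers effectively pay pb = ps − 22, where ps is the price sellers receive.
Demand in terms of ps becomes qd = 840 − 1(ps − 22) = 862 - ps. Setting this equal to supply: 862 - ps = -126 + 6ps, so ps = 988/7.
Buyers pay pb = 988/7 − 22 = 834/7; q' = -126 + 6·(988/7) = 5046/7.
Buyers' price falls by p* − pb = 138 − 834/7 = 132/7; sellers' price rises by ps − p* = 988/7 − 138 = 22/7.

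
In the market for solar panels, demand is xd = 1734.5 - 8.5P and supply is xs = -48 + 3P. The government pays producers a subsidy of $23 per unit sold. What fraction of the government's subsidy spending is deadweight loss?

Pre-subsidy: 1734.5 - 8.5P = -48 + 3P gives P* = 155, x* = 417.
With the subsidy, sellers receive Ps = Pb + 23 for each unit, where Pb is the price buyers pay.
Supply in terms of Pb becomes xs = -48 + 3(Pb + 23) = 21 + 3Pb. Setting this equal to demand: 1734.5 - 8.5Pb = 21 + 3Pb, so Pb = 149.
Sellers receive Ps = 149 + 23 = 172; x' = 1734.5 − 8.5·149 = 468.
ΔCS = ½(417 + 468)(155 − 149) = 2655; ΔPS = ½(417 + 468)(172 − 155) = 7522.5.
Government spending = 23 × 468 = 10764.
DWL = ½ × 23 × (468 − 417) = 586.5; fraction = 586.5 / 10764 = 17/312.

DWL / government spending = 17/312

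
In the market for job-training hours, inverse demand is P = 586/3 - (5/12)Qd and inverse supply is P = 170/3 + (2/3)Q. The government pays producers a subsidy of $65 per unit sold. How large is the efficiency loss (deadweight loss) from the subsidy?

Deadweight loss = $1950

Pre-subsidy: 586/3 - (5/12)Q = 170/3 + (2/3)Q gives Q* = 128 and P* = 142.
With the subsidy, sellers receive Ps = Pb + 65 for each unit, where Pb is the price buyers pay.
On the curves, Pb = 586/3 - (5/12)Q and Ps = 170/3 + (2/3)Q; the wedge Ps − Pb = 65 gives 170/3 + (2/3)Q − (586/3 - (5/12)Q) = 65, so Q' = 188.
Then Pb = 586/3 − (5/12)·188 = 117 and Ps = 170/3 + (2/3)·188 = 182.
The subsidy expands output by 188 − 128 = 60 past the efficient level; on those units the gap between marginal cost and willingness to pay runs from 0 up to 65.
DWL = ½ × 65 × 60 = 1950.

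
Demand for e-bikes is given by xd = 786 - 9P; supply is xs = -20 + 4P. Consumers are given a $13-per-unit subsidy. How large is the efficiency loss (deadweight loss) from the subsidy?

Deadweight loss = $234

Pre-subsidy: 786 - 9P = -20 + 4P gives P* = 62, x* = 228.
With the rebate, buyers effectively pay Pb = Ps − 13, where Ps is the price sellers receive.
Demand in terms of Ps becomes xd = 786 − 9(Ps − 13) = 903 - 9Ps. Setting this equal to supply: 903 - 9Ps = -20 + 4Ps, so Ps = 71.
Buyers pay Pb = 71 − 13 = 58; x' = -20 + 4·71 = 264.
The subsidy expands output by 264 − 228 = 36 past the efficient level; on those units the gap between marginal cost and willingness to pay runs from 0 up to 13.
DWL = ½ × 13 × 36 = 234.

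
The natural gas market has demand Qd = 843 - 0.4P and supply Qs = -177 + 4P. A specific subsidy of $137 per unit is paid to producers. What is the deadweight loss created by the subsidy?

Deadweight loss = 37538/11

Pre-subsidy: 843 - 0.4P = -177 + 4P gives P* = 2550/11, Q* = 8253/11.
With the subsidy, sellers receive Ps = Pb + 137 for each unit, where Pb is the price buyers pay.
Supply in terms of Pb becomes Qs = -177 + 4(Pb + 137) = 371 + 4Pb. Setting this equal to demand: 843 - 0.4Pb = 371 + 4Pb, so Pb = 1180/11.
Sellers receive Ps = 1180/11 + 137 = 2687/11; Q' = 843 − 0.4·(1180/11) = 8801/11.
The subsidy expands output by 8801/11 − 8253/11 = 548/11 past the efficient level; on those units the gap between marginal cost and willingness to pay runs from 0 up to 137.
DWL = ½ × 137 × 548/11 = 37538/11.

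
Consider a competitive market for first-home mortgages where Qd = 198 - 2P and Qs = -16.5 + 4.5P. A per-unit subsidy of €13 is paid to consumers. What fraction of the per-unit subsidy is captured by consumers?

Consumer share = 9/13

Pre-subsidy: 198 - 2P = -16.5 + 4.5P gives P* = 33, Q* = 132.
With the rebate, buyers effectively pay Pb = Ps − 13, where Ps is the price sellers receive.
Demand in terms of Ps becomes Qd = 198 − 2(Ps − 13) = 224 - 2Ps. Setting this equal to supply: 224 - 2Ps = -16.5 + 4.5Ps, so Ps = 37.
Buyers pay Pb = 37 − 13 = 24; Q' = -16.5 + 4.5·37 = 150.
Buyers' price falls by P* − Pb = 33 − 24 = 9; sellers' price rises by Ps − P* = 37 − 33 = 4.
So consumers capture 9/13 = 9/13 of each unit of subsidy.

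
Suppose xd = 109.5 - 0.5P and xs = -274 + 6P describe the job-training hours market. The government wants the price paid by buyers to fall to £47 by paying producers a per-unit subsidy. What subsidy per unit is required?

At a buyer price of 47, quantity demanded is 109.5 − 0.5·47 = 86.
Sellers supply 86 only when they receive Ps with -274 + 6·Ps = 86, i.e. Ps = 60.
s = Ps − Pb = 60 − 47 = 13.

Required subsidy s = £13 per unit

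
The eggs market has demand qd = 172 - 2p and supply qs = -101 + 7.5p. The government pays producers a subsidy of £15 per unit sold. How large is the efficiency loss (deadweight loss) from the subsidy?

Deadweight loss = 3375/19

Pre-subsidy: 172 - 2p = -101 + 7.5p gives p* = 546/19, q* = 2176/19.
With the subsidy, sellers receive ps = pb + 15 for each unit, where pb is the price buyers pay.
Supply in terms of pb becomes qs = -101 + 7.5(pb + 15) = 11.5 + 7.5pb. Setting this equal to demand: 172 - 2pb = 11.5 + 7.5pb, so pb = 321/19.
Sellers receive ps = 321/19 + 15 = 606/19; q' = 172 − 2·(321/19) = 2626/19.
The subsidy expands output by 2626/19 − 2176/19 = 450/19 past the efficient level; on those units the gap between marginal cost and willingness to pay runs from 0 up to 15.
DWL = ½ × 15 × 450/19 = 3375/19.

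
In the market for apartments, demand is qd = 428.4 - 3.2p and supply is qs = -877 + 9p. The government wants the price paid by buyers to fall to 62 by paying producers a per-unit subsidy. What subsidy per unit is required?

At a buyer price of 62, quantity demanded is 428.4 − 3.2·62 = 230.
Sellers supply 230 only when they receive ps with -877 + 9·ps = 230, i.e. ps = 123.
s = ps − pb = 123 − 62 = 61.

Required subsidy s = 61 per unit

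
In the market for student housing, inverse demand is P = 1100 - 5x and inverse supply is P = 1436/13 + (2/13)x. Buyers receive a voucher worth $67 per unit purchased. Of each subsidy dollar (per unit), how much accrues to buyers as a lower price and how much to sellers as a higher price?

Pre-subsidy: 1100 - 5x = 1436/13 + (2/13)x gives x* = 192 and P* = 140.
With the rebate, buyers effectively pay Pb = Ps − 67, where Ps is the price sellers receive.
On the curves, Pb = 1100 - 5x and Ps = 1436/13 + (2/13)x; the wedge Ps − Pb = 67 gives 1436/13 + (2/13)x − (1100 - 5x) = 67, so x' = 205.
Then Pb = 1100 − 5·205 = 75 and Ps = 1436/13 + (2/13)·205 = 142.
Buyers' price falls by P* − Pb = 140 − 75 = 65; sellers' price rises by Ps − P* = 142 − 140 = 2.

Buyers gain $65 per unit; sellers gain $2 per unit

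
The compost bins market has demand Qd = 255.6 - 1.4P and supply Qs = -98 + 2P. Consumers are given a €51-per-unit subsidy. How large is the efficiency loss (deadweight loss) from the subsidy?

Pre-subsidy: 255.6 - 1.4P = -98 + 2P gives P* = 104, Q* = 110.
With the rebate, buyers effectively pay Pb = Ps − 51, where Ps is the price sellers receive.
Demand in terms of Ps becomes Qd = 255.6 − 1.4(Ps − 51) = 327 - 1.4Ps. Setting this equal to supply: 327 - 1.4Ps = -98 + 2Ps, so Ps = 125.
Buyers pay Pb = 125 − 51 = 74; Q' = -98 + 2·125 = 152.
The subsidy expands output by 152 − 110 = 42 past the efficient level; on those units the gap between marginal cost and willingness to pay runs from 0 up to 51.
DWL = ½ × 51 × 42 = 1071.

Deadweight loss = €1071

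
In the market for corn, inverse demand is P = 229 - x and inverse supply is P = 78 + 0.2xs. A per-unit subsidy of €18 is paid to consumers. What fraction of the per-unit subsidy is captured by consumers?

Pre-subsidy: 229 - x = 78 + 0.2x gives x* = 755/6 and P* = 619/6.
With the rebate, buyers effectively pay Pb = Ps − 18, where Ps is the price sellers receive.
On the curves, Pb = 229 - x and Ps = 78 + 0.2x; the wedge Ps − Pb = 18 gives 78 + 0.2x − (229 - x) = 18, so x' = 845/6.
Then Pb = 229 − 1·(845/6) = 529/6 and Ps = 78 + 0.2·(845/6) = 637/6.
Buyers' price falls by P* − Pb = 619/6 − 529/6 = 15; sellers' price rises by Ps − P* = 637/6 − 619/6 = 3.
So consumers capture 15/18 = 5/6 of each unit of subsidy.

Consumer share = 5/6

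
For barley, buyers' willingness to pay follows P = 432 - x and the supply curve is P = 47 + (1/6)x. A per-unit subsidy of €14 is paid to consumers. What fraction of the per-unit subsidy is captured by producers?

Pre-subsidy: 432 - x = 47 + (1/6)x gives x* = 330 and P* = 102.
With the rebate, buyers effectively pay Pb = Ps − 14, where Ps is the price sellers receive.
On the curves, Pb = 432 - x and Ps = 47 + (1/6)x; the wedge Ps − Pb = 14 gives 47 + (1/6)x − (432 - x) = 14, so x' = 342.
Then Pb = 432 − 1·342 = 90 and Ps = 47 + (1/6)·342 = 104.
Buyers' price falls by P* − Pb = 102 − 90 = 12; sellers' price rises by Ps − P* = 104 − 102 = 2.
So producers capture 2/14 = 1/7 of each unit of subsidy.

Producer share = 1/7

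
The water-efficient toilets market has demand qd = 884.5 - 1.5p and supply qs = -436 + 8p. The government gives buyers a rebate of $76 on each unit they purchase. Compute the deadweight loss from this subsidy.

Deadweight loss = $3648

Pre-subsidy: 884.5 - 1.5p = -436 + 8p gives p* = 139, q* = 676.
With the rebate, buyers effectively pay pb = ps − 76, where ps is the price sellers receive.
Demand in terms of ps becomes qd = 884.5 − 1.5(ps − 76) = 998.5 - 1.5ps. Setting this equal to supply: 998.5 - 1.5ps = -436 + 8ps, so ps = 151.
Buyers pay pb = 151 − 76 = 75; q' = -436 + 8·151 = 772.
The subsidy expands output by 772 − 676 = 96 past the efficient level; on those units the gap between marginal cost and willingness to pay runs from 0 up to 76.
DWL = ½ × 76 × 96 = 3648.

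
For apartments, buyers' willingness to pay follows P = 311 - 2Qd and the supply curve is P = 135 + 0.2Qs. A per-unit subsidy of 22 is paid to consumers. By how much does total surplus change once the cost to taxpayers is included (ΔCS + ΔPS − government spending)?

Net change in total surplus = -110

Pre-subsidy: 311 - 2Q = 135 + 0.2Q gives Q* = 80 and P* = 151.
With the rebate, buyers effectively pay Pb = Ps − 22, where Ps is the price sellers receive.
On the curves, Pb = 311 - 2Q and Ps = 135 + 0.2Q; the wedge Ps − Pb = 22 gives 135 + 0.2Q − (311 - 2Q) = 22, so Q' = 90.
Then Pb = 311 − 2·90 = 131 and Ps = 135 + 0.2·90 = 153.
ΔCS = ½(80 + 90)(151 − 131) = 1700; ΔPS = ½(80 + 90)(153 − 151) = 170.
Government spending = 22 × 90 = 1980.
Net change = 1700 + 170 − 1980 = -110. The loss equals the DWL triangle ½·22·10.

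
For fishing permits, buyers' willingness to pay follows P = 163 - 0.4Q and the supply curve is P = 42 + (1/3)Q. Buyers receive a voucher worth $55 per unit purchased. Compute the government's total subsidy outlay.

Government cost = $13200

Pre-subsidy: 163 - 0.4Q = 42 + (1/3)Q gives Q* = 165 and P* = 97.
With the rebate, buyers effectively pay Pb = Ps − 55, where Ps is the price sellers receive.
On the curves, Pb = 163 - 0.4Q and Ps = 42 + (1/3)Q; the wedge Ps − Pb = 55 gives 42 + (1/3)Q − (163 - 0.4Q) = 55, so Q' = 240.
Then Pb = 163 − 0.4·240 = 67 and Ps = 42 + (1/3)·240 = 122.
Government outlay = subsidy × quantity = 55 × 240 = 13200.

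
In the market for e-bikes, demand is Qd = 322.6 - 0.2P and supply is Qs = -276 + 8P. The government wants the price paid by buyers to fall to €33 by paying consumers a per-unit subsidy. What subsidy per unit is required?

Required subsidy s = €41 per unit

At a buyer price of 33, quantity demanded is 322.6 − 0.2·33 = 316.
Sellers supply 316 only when they receive Ps with -276 + 8·Ps = 316, i.e. Ps = 74.
s = Ps − Pb = 74 − 33 = 41.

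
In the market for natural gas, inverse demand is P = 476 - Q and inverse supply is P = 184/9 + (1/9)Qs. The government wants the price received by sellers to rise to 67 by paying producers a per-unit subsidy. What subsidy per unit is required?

At a seller price of 67, quantity supplied is -184 + 9·67 = 419.
Buyers absorb 419 only when they pay Pb = 476 − 1·419 = 57.
s = Ps − Pb = 67 − 57 = 10.

Required subsidy s = 10 per unit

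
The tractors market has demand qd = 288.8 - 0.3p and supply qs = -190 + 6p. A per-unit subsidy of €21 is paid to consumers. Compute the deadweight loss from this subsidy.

Deadweight loss = €63

Pre-subsidy: 288.8 - 0.3p = -190 + 6p gives p* = 76, q* = 266.
With the rebate, buyers effectively pay pb = ps − 21, where ps is the price sellers receive.
Demand in terms of ps becomes qd = 288.8 − 0.3(ps − 21) = 295.1 - 0.3ps. Setting this equal to supply: 295.1 - 0.3ps = -190 + 6ps, so ps = 77.
Buyers pay pb = 77 − 21 = 56; q' = -190 + 6·77 = 272.
The subsidy expands output by 272 − 266 = 6 past the efficient level; on those units the gap between marginal cost and willingness to pay runs from 0 up to 21.
DWL = ½ × 21 × 6 = 63.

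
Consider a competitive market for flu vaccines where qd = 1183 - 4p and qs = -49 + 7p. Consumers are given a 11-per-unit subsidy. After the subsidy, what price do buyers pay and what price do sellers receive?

Pre-subsidy: 1183 - 4p = -49 + 7p gives p* = 112, q* = 735.
With the rebate, buyers effectively pay pb = ps − 11, where ps is the price sellers receive.
Demand in terms of ps becomes qd = 1183 − 4(ps − 11) = 1227 - 4ps. Setting this equal to supply: 1227 - 4ps = -49 + 7ps, so ps = 116.
Buyers pay pb = 116 − 11 = 105; q' = -49 + 7·116 = 763.

Buyers pay 105; sellers receive 116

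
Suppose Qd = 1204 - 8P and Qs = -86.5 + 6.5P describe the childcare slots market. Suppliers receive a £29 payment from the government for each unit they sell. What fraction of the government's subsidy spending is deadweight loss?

DWL / government spending = 13/149

Pre-subsidy: 1204 - 8P = -86.5 + 6.5P gives P* = 89, Q* = 492.
With the subsidy, sellers receive Ps = Pb + 29 for each unit, where Pb is the price buyers pay.
Supply in terms of Pb becomes Qs = -86.5 + 6.5(Pb + 29) = 102 + 6.5Pb. Setting this equal to demand: 1204 - 8Pb = 102 + 6.5Pb, so Pb = 76.
Sellers receive Ps = 76 + 29 = 105; Q' = 1204 − 8·76 = 596.
ΔCS = ½(492 + 596)(89 − 76) = 7072; ΔPS = ½(492 + 596)(105 − 89) = 8704.
Government spending = 29 × 596 = 17284.
DWL = ½ × 29 × (596 − 492) = 1508; fraction = 1508 / 17284 = 13/149.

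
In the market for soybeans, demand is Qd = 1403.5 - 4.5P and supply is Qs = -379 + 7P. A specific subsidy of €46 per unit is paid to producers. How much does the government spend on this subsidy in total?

Government cost = €38272

Pre-subsidy: 1403.5 - 4.5P = -379 + 7P gives P* = 155, Q* = 706.
With the subsidy, sellers receive Ps = Pb + 46 for each unit, where Pb is the price buyers pay.
Supply in terms of Pb becomes Qs = -379 + 7(Pb + 46) = -57 + 7Pb. Setting this equal to demand: 1403.5 - 4.5Pb = -57 + 7Pb, so Pb = 127.
Sellers receive Ps = 127 + 46 = 173; Q' = 1403.5 − 4.5·127 = 832.
Government outlay = subsidy × quantity = 46 × 832 = 38272.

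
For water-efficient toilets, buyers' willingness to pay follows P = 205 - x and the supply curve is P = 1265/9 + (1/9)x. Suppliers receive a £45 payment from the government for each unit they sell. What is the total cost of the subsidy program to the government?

Pre-subsidy: 205 - x = 1265/9 + (1/9)x gives x* = 58 and P* = 147.
With the subsidy, sellers receive Ps = Pb + 45 for each unit, where Pb is the price buyers pay.
On the curves, Pb = 205 - x and Ps = 1265/9 + (1/9)x; the wedge Ps − Pb = 45 gives 1265/9 + (1/9)x − (205 - x) = 45, so x' = 98.5.
Then Pb = 205 − 1·98.5 = 106.5 and Ps = 1265/9 + (1/9)·98.5 = 151.5.
Government outlay = subsidy × quantity = 45 × 98.5 = 4432.5.

Government cost = £4432.5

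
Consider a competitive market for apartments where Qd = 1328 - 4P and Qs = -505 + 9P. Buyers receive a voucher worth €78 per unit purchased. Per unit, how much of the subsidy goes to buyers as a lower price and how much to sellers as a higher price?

Buyers gain €54 per unit; sellers gain €24 per unit

Pre-subsidy: 1328 - 4P = -505 + 9P gives P* = 141, Q* = 764.
With the rebate, buyers effectively pay Pb = Ps − 78, where Ps is the price sellers receive.
Demand in terms of Ps becomes Qd = 1328 − 4(Ps − 78) = 1640 - 4Ps. Setting this equal to supply: 1640 - 4Ps = -505 + 9Ps, so Ps = 165.
Buyers pay Pb = 165 − 78 = 87; Q' = -505 + 9·165 = 980.
Buyers' price falls by P* − Pb = 141 − 87 = 54; sellers' price rises by Ps − P* = 165 − 141 = 24.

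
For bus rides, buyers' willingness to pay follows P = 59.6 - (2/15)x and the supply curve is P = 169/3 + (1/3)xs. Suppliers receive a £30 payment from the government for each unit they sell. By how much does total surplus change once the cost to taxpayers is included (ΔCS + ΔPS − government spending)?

Pre-subsidy: 59.6 - (2/15)x = 169/3 + (1/3)x gives x* = 7 and P* = 176/3.
With the subsidy, sellers receive Ps = Pb + 30 for each unit, where Pb is the price buyers pay.
On the curves, Pb = 59.6 - (2/15)x and Ps = 169/3 + (1/3)x; the wedge Ps − Pb = 30 gives 169/3 + (1/3)x − (59.6 - (2/15)x) = 30, so x' = 499/7.
Then Pb = 59.6 − (2/15)·(499/7) = 1052/21 and Ps = 169/3 + (1/3)·(499/7) = 1682/21.
ΔCS = ½(7 + 499/7)(176/3 − 1052/21) = 16440/49; ΔPS = ½(7 + 499/7)(1682/21 − 176/3) = 41100/49.
Government spending = 30 × 499/7 = 14970/7.
Net change = 16440/49 + 41100/49 − 14970/7 = -6750/7. The loss equals the DWL triangle ½·30·450/7.

Net change in total surplus = -6750/7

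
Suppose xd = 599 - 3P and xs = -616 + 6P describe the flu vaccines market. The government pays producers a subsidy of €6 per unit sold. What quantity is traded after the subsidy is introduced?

Pre-subsidy: 599 - 3P = -616 + 6P gives P* = 135, x* = 194.
With the subsidy, sellers receive Ps = Pb + 6 for each unit, where Pb is the price buyers pay.
Supply in terms of Pb becomes xs = -616 + 6(Pb + 6) = -580 + 6Pb. Setting this equal to demand: 599 - 3Pb = -580 + 6Pb, so Pb = 131.
Sellers receive Ps = 131 + 6 = 137; x' = 599 − 3·131 = 206.

x' = 206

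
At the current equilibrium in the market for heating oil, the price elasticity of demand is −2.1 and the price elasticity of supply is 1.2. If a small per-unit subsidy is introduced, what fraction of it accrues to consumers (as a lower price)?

For a small subsidy around the equilibrium, the benefit split depends on the relative slopes, which at a point are proportional to the elasticities.
Buyer share = εs/(εs + |εd|) = 1.2/(1.2 + 2.1) = 4/11; seller share = |εd|/(εs + |εd|) = 7/11.

Consumer share = 4/11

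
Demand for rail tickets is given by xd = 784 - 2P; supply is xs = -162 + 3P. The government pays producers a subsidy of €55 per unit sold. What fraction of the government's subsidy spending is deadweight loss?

Pre-subsidy: 784 - 2P = -162 + 3P gives P* = 189.2, x* = 405.6.
With the subsidy, sellers receive Ps = Pb + 55 for each unit, where Pb is the price buyers pay.
Supply in terms of Pb becomes xs = -162 + 3(Pb + 55) = 3 + 3Pb. Setting this equal to demand: 784 - 2Pb = 3 + 3Pb, so Pb = 156.2.
Sellers receive Ps = 156.2 + 55 = 211.2; x' = 784 − 2·156.2 = 471.6.
ΔCS = ½(405.6 + 471.6)(189.2 − 156.2) = 14473.8; ΔPS = ½(405.6 + 471.6)(211.2 − 189.2) = 9649.2.
Government spending = 55 × 471.6 = 25938.
DWL = ½ × 55 × (471.6 − 405.6) = 1815; fraction = 1815 / 25938 = 55/786.

DWL / government spending = 55/786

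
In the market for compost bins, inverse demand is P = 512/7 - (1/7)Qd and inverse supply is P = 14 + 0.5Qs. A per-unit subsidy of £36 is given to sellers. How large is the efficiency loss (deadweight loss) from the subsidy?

Deadweight loss = £1008

Pre-subsidy: 512/7 - (1/7)Q = 14 + 0.5Q gives Q* = 92 and P* = 60.
With the subsidy, sellers receive Ps = Pb + 36 for each unit, where Pb is the price buyers pay.
On the curves, Pb = 512/7 - (1/7)Q and Ps = 14 + 0.5Q; the wedge Ps − Pb = 36 gives 14 + 0.5Q − (512/7 - (1/7)Q) = 36, so Q' = 148.
Then Pb = 512/7 − (1/7)·148 = 52 and Ps = 14 + 0.5·148 = 88.
The subsidy expands output by 148 − 92 = 56 past the efficient level; on those units the gap between marginal cost and willingness to pay runs from 0 up to 36.
DWL = ½ × 36 × 56 = 1008.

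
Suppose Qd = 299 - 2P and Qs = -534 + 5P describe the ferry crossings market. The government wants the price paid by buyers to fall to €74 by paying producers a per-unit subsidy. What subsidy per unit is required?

Required subsidy s = €63 per unit

At a buyer price of 74, quantity demanded is 299 − 2·74 = 151.
Sellers supply 151 only when they receive Ps with -534 + 5·Ps = 151, i.e. Ps = 137.
s = Ps − Pb = 137 − 74 = 63.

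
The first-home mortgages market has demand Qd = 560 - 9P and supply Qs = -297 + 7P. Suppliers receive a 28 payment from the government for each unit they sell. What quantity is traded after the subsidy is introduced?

Pre-subsidy: 560 - 9P = -297 + 7P gives P* = 53.5625, Q* = 77.9375.
With the subsidy, sellers receive Ps = Pb + 28 for each unit, where Pb is the price buyers pay.
Supply in terms of Pb becomes Qs = -297 + 7(Pb + 28) = -101 + 7Pb. Setting this equal to demand: 560 - 9Pb = -101 + 7Pb, so Pb = 41.3125.
Sellers receive Ps = 41.3125 + 28 = 69.3125; Q' = 560 − 9·41.3125 = 188.1875.

Q' = 188.1875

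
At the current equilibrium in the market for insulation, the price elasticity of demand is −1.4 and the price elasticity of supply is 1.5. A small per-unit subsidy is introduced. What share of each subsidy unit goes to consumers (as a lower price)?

For a small subsidy around the equilibrium, the benefit split depends on the relative slopes, which at a point are proportional to the elasticities.
Buyer share = εs/(εs + |εd|) = 1.5/(1.5 + 1.4) = 15/29; seller share = |εd|/(εs + |εd|) = 14/29.

Consumer share = 15/29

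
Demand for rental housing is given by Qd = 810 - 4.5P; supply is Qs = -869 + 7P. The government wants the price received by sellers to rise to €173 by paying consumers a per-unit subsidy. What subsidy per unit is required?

Required subsidy s = €69 per unit

At a seller price of 173, quantity supplied is -869 + 7·173 = 342.
Buyers absorb 342 only when they pay Pb with 810 − 4.5·Pb = 342, i.e. Pb = 104.
s = Ps − Pb = 173 − 104 = 69.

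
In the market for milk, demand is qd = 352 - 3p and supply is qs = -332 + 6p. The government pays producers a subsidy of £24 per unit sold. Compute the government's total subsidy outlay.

Government cost = £4128

Pre-subsidy: 352 - 3p = -332 + 6p gives p* = 76, q* = 124.
With the subsidy, sellers receive ps = pb + 24 for each unit, where pb is the price buyers pay.
Supply in terms of pb becomes qs = -332 + 6(pb + 24) = -188 + 6pb. Setting this equal to demand: 352 - 3pb = -188 + 6pb, so pb = 60.
Sellers receive ps = 60 + 24 = 84; q' = 352 − 3·60 = 172.
Government outlay = subsidy × quantity = 24 × 172 = 4128.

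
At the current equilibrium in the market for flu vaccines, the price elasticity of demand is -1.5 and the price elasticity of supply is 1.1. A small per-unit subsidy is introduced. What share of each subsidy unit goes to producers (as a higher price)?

Producer share = 15/26

For a small subsidy around the equilibrium, the benefit split depends on the relative slopes, which at a point are proportional to the elasticities.
Buyer share = εs/(εs + |εd|) = 1.1/(1.1 + 1.5) = 11/26; seller share = |εd|/(εs + |εd|) = 15/26.
So producers capture 15/26 of the subsidy.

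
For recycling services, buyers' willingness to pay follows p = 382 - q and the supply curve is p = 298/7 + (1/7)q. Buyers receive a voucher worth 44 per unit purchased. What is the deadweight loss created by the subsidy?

Pre-subsidy: 382 - q = 298/7 + (1/7)q gives q* = 297 and p* = 85.
With the rebate, buyers effectively pay pb = ps − 44, where ps is the price sellers receive.
On the curves, pb = 382 - q and ps = 298/7 + (1/7)q; the wedge ps − pb = 44 gives 298/7 + (1/7)q − (382 - q) = 44, so q' = 335.5.
Then pb = 382 − 1·335.5 = 46.5 and ps = 298/7 + (1/7)·335.5 = 90.5.
The subsidy expands output by 335.5 − 297 = 38.5 past the efficient level; on those units the gap between marginal cost and willingness to pay runs from 0 up to 44.
DWL = ½ × 44 × 38.5 = 847.

Deadweight loss = 847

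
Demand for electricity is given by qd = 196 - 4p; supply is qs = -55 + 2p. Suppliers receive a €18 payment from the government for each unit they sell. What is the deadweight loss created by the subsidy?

Deadweight loss = €216

Pre-subsidy: 196 - 4p = -55 + 2p gives p* = 251/6, q* = 86/3.
With the subsidy, sellers receive ps = pb + 18 for each unit, where pb is the price buyers pay.
Supply in terms of pb becomes qs = -55 + 2(pb + 18) = -19 + 2pb. Setting this equal to demand: 196 - 4pb = -19 + 2pb, so pb = 215/6.
Sellers receive ps = 215/6 + 18 = 323/6; q' = 196 − 4·(215/6) = 158/3.
The subsidy expands output by 158/3 − 86/3 = 24 past the efficient level; on those units the gap between marginal cost and willingness to pay runs from 0 up to 18.
DWL = ½ × 18 × 24 = 216.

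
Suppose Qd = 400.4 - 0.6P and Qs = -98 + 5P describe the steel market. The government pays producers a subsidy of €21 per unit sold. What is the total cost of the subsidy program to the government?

Government cost = €7523.25

Pre-subsidy: 400.4 - 0.6P = -98 + 5P gives P* = 89, Q* = 347.
With the subsidy, sellers receive Ps = Pb + 21 for each unit, where Pb is the price buyers pay.
Supply in terms of Pb becomes Qs = -98 + 5(Pb + 21) = 7 + 5Pb. Setting this equal to demand: 400.4 - 0.6Pb = 7 + 5Pb, so Pb = 70.25.
Sellers receive Ps = 70.25 + 21 = 91.25; Q' = 400.4 − 0.6·70.25 = 358.25.
Government outlay = subsidy × quantity = 21 × 358.25 = 7523.25.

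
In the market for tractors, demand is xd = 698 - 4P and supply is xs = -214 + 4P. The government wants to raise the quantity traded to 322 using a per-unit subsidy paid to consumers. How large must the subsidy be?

At x = 322, invert demand for the buyer price: Pb = (698 − 322)/4 = 94; invert supply for the seller price: Ps = (322 − (-214))/4 = 134.
The subsidy must fill the gap: s = Ps − Pb = 134 − 94 = 40.

Required subsidy s = 40 per unit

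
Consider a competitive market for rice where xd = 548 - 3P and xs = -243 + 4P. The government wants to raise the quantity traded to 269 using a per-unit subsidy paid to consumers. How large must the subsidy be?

At x = 269, invert demand for the buyer price: Pb = (548 − 269)/3 = 93; invert supply for the seller price: Ps = (269 − (-243))/4 = 128.
The subsidy must fill the gap: s = Ps − Pb = 128 − 93 = 35.

Required subsidy s = 35 per unit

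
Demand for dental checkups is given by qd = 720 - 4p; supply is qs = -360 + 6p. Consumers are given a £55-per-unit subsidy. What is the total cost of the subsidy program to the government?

Pre-subsidy: 720 - 4p = -360 + 6p gives p* = 108, q* = 288.
With the rebate, buyers effectively pay pb = ps − 55, where ps is the price sellers receive.
Demand in terms of ps becomes qd = 720 − 4(ps − 55) = 940 - 4ps. Setting this equal to supply: 940 - 4ps = -360 + 6ps, so ps = 130.
Buyers pay pb = 130 − 55 = 75; q' = -360 + 6·130 = 420.
Government outlay = subsidy × quantity = 55 × 420 = 23100.

Government cost = £23100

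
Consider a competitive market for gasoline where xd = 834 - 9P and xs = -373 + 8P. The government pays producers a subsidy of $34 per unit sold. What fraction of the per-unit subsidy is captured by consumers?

Pre-subsidy: 834 - 9P = -373 + 8P gives P* = 71, x* = 195.
With the subsidy, sellers receive Ps = Pb + 34 for each unit, where Pb is the price buyers pay.
Supply in terms of Pb becomes xs = -373 + 8(Pb + 34) = -101 + 8Pb. Setting this equal to demand: 834 - 9Pb = -101 + 8Pb, so Pb = 55.
Sellers receive Ps = 55 + 34 = 89; x' = 834 − 9·55 = 339.
Buyers' price falls by P* − Pb = 71 − 55 = 16; sellers' price rises by Ps − P* = 89 − 71 = 18.
So consumers capture 16/34 = 8/17 of each unit of subsidy.

Consumer share = 8/17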